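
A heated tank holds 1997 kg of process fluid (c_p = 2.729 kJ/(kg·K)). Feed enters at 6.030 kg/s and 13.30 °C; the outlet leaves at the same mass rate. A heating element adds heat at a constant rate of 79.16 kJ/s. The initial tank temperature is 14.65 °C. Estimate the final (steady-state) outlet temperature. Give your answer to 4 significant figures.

18.11 °C

First-law balance (no shaft work): M c_p dT/dt = ṁ c_p (T_in − T) + 79.16.
At steady state dT/dt = 0 ⇒ T_ss = T_in + Q̇/(ṁ c_p) = 13.30 + 79.16/(6.030·2.729) = 18.1104 °C.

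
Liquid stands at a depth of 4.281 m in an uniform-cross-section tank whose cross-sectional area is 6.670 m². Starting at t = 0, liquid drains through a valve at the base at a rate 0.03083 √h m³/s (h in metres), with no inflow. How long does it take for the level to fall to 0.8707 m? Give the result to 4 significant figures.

491.5 s

Unsteady balance on liquid volume: A dh/dt = −0.03083 √h.
∫ h^(−1/2) dh = −(0.03083/A) ∫ dt, giving 2√h = 2√h₀ − (0.03083/A) t.
t = 2A(√h₀ − √h)/0.03083 = 2·6.670·(√4.281 − √0.8707)/0.03083
  = 13.3400 × (2.06906 − 0.933113) / 0.03083 = 491.518 s.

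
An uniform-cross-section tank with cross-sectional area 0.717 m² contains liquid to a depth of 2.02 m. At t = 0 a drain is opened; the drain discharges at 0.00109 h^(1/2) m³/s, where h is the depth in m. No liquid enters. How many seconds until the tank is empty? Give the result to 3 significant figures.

A dh/dt = −Q_out = −0.00109 √h.
Separate and integrate: 2(√h − √h₀) = −(0.00109/A) t.
Tank is empty when √h = 0: t_empty = 2A√h₀/0.00109.
t_empty = 2·0.717·√2.02/0.00109 = 1.4340·1.4213/0.00109 = 1869.8 s.

1870 s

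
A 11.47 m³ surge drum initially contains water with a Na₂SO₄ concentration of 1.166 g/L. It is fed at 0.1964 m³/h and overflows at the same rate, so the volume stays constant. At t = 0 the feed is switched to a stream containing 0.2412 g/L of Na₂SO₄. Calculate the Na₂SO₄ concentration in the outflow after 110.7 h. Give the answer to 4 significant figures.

0.3801 g/L

Transient balance on the dissolved component: V dC/dt = Q(C_in − C).
Time constant τ = V/Q = 11.47/0.1964 = 58.4012 h.
Integrating: C(t) = C_in + (C₀ − C_in) e^(−t/τ).
C(110.7) = 0.2412 + (1.166 − 0.2412)·e^(−110.7/58.4012) = 0.2412 + (0.924800)·0.150242 = 0.380144 g/L.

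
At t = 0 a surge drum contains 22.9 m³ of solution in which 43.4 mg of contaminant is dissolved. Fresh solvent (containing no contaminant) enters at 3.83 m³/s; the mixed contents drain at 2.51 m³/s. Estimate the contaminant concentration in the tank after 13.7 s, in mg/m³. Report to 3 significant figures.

Total volume: dV/dt = Q_in − Q_out = 1.3200 m³/s, so V(t) = 22.9 + 1.3200 t and V(13.7) = 40.984 m³.
No contaminant enters, so dm/dt = −Q_out · (m/V).
Separate: dm/m = −Q_out dt/V(t) ⇒ ln(m/m₀) = −(Q_out/(Q_in−Q_out)) ln(V/V₀).
m = m₀ (V₀/V)^(Q_out/(Q_in−Q_out)) = 43.4 × (22.9/40.984)^(1.9015) = 14.349 mg.
C = m/V = 14.349/40.984 = 0.35012 mg/m³.

0.350 mg/m³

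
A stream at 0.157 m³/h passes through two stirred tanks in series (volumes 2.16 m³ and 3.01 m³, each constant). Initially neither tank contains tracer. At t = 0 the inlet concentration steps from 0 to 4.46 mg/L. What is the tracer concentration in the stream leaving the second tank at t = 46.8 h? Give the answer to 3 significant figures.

3.46 mg/L

Time constants: τᵢ = Vᵢ/Q for each well-mixed tank.
τ₁ = 2.16/0.157 = 13.758 h; τ₂ = 3.01/0.157 = 19.172 h.
Solving the cascade with C₁(0)=C₂(0)=0 gives C₂(t) = C_in[1 − (τ₁ e^(−t/τ₁) − τ₂ e^(−t/τ₂))/(τ₁ − τ₂)].
At t = 46.8: e^(−t/τ₁) = 0.033318, e^(−t/τ₂) = 0.087068.
C₂ = 4.46·[1 − (13.758·0.033318 − 19.172·0.087068)/(-5.4140)] = 4.46·0.77634 = 3.4625 mg/L.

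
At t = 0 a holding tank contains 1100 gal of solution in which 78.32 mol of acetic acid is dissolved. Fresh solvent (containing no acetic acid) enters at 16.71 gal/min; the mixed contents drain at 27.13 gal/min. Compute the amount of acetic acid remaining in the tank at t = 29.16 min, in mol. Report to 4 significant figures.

Let m(t) be the amount of acetic acid. Volume: V(t) = V₀ + (Q_in − Q_out) t = 1100 − 10.4200 t; V(29.16) = 796.153 gal.
No acetic acid enters, so dm/dt = −Q_out · (m/V).
dm/m = −Q_out dt/(V₀ − 10.4200 t); integrating gives ln(m/m₀) = −(Q_out/(Q_in−Q_out)) ln(V/V₀).
m = m₀ (V₀/V)^(Q_out/(Q_in−Q_out)) = 78.32 × (1100/796.153)^(-2.60365) = 33.7544 mol.

33.75 mol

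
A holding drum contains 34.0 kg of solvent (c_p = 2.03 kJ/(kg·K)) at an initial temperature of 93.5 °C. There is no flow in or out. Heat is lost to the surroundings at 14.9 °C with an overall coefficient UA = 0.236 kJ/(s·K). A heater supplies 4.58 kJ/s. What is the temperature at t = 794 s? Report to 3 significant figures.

38.2 °C

Heat balance on the well-mixed liquid: M c_p dT/dt = −UA(T − T_amb) + Q̇.
dT/dt = (T_ss − T)/τ with T_ss = T_amb + Q̇/UA = 14.9 + 4.58/0.236 = 34.307 °C, τ = M c_p/UA = 34.0·2.03/0.236 = 292.46 s.
Solution: T(t) = T_ss + (T₀ − T_ss) e^(−t/τ).
T(794) = 34.307 + (59.193)·0.066210 = 38.226 °C.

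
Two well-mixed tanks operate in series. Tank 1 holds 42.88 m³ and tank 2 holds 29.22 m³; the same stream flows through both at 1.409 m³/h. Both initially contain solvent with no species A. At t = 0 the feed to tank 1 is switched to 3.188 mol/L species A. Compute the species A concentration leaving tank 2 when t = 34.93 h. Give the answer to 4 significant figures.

1.278 mol/L

Time constants: τᵢ = Vᵢ/Q for each well-mixed tank.
τ₁ = 42.88/1.409 = 30.4329 h; τ₂ = 29.22/1.409 = 20.7381 h.
Solving the cascade with C₁(0)=C₂(0)=0 gives C₂(t) = C_in[1 − (τ₁ e^(−t/τ₁) − τ₂ e^(−t/τ₂))/(τ₁ − τ₂)].
At t = 34.93: e^(−t/τ₁) = 0.317344, e^(−t/τ₂) = 0.185567.
C₂ = 3.188·[1 − (30.4329·0.317344 − 20.7381·0.185567)/(9.69482)] = 3.188·0.400774 = 1.27767 mol/L.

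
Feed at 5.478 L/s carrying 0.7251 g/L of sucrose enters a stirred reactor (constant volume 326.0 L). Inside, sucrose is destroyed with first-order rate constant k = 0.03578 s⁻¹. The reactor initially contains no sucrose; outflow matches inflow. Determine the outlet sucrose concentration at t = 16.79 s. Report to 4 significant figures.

0.1359 g/L

Species balance: V dC/dt = Q C_in − Q C − k V C.
dC/dt = (Q/V) C_in − (Q/V + k) C; effective rate a = Q/V + k = 0.0168037 + 0.03578 = 0.0525837 s⁻¹.
C_ss = Q C_in/(Q + kV) = 0.231714 g/L; C(t) = C_ss + (C₀ − C_ss) e^(−a t).
C(16.79) = 0.231714 + (-0.231714)·e^(−0.0525837·16.79) = 0.231714 + (-0.231714)·0.413590 = 0.135879 g/L.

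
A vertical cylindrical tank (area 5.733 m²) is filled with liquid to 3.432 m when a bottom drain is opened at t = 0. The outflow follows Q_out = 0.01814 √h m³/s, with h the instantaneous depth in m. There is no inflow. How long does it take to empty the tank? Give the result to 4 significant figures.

Volume balance on the tank: A dh/dt = −0.01814 √h.
∫ h^(−1/2) dh = −(0.01814/A) ∫ dt, giving 2√h = 2√h₀ − (0.01814/A) t.
Tank is empty when √h = 0: t_empty = 2A√h₀/0.01814.
t_empty = 2·5.733·√3.432/0.01814 = 11.4660·1.85257/0.01814 = 1170.98 s.

1171 s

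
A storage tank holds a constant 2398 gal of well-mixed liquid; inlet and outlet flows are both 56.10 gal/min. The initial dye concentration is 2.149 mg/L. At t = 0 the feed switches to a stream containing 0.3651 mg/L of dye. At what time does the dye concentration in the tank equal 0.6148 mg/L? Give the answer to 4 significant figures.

Species balance: V dC/dt = Q(C_in − C) ⇒ τ = V/Q = 42.7451 min.
C(t) = C_in + (C₀ − C_in) e^(−t/τ). Set C = 0.6148 and solve for t:
e^(−t/τ) = (C − C_in)/(C₀ − C_in) = (0.6148 − 0.3651)/(2.149 − 0.3651) = 0.139974
t = −τ ln(…) = 42.7451 × 1.96630 = 84.0496 min.

84.05 min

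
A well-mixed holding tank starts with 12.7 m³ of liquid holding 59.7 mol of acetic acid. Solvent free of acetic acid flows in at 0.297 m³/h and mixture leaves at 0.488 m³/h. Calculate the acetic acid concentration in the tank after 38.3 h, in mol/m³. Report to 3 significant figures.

1.24 mol/m³

Total volume: dV/dt = Q_in − Q_out = -0.19100 m³/h, so V(t) = 12.7 − 0.19100 t and V(38.3) = 5.3847 m³.
No acetic acid enters, so dm/dt = −Q_out · (m/V).
dm/m = −Q_out dt/(V₀ − 0.19100 t); integrating gives ln(m/m₀) = −(Q_out/(Q_in−Q_out)) ln(V/V₀).
m = m₀ (V₀/V)^(Q_out/(Q_in−Q_out)) = 59.7 × (12.7/5.3847)^(-2.5550) = 6.6663 mol.
C = m/V = 6.6663/5.3847 = 1.2380 mol/m³.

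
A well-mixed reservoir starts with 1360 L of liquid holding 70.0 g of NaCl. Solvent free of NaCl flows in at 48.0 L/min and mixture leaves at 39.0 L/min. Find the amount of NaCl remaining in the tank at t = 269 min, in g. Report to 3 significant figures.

0.833 g

Total volume: dV/dt = Q_in − Q_out = 9.0000 L/min, so V(t) = 1360 + 9.0000 t and V(269) = 3781.0 L.
Species balance (pure solvent in): dm/dt = −Q_out · m/V(t).
dm/m = −Q_out dt/(V₀ + 9.0000 t); integrating gives ln(m/m₀) = −(Q_out/(Q_in−Q_out)) ln(V/V₀).
m = m₀ (V₀/V)^(Q_out/(Q_in−Q_out)) = 70.0 × (1360/3781.0)^(4.3333) = 0.83331 g.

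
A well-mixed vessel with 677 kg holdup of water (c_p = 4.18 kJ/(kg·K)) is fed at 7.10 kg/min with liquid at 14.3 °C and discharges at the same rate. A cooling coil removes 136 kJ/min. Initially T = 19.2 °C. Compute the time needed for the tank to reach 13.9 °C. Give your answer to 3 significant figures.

M c_p dT/dt = ṁ c_p (T_in − T) − Q̇.
τ = M/ṁ = 95.352 min; T_ss = T_in − Q̇/(ṁ c_p) = 9.7175 °C.
T(t) = T_ss + (T₀ − T_ss) e^(−t/τ). Set T = 13.9:
e^(−t/τ) = (13.9 − 9.7175)/(19.2 − 9.7175) = 0.44108
t = −95.352 · ln(0.44108) = 78.049 min.

78.0 min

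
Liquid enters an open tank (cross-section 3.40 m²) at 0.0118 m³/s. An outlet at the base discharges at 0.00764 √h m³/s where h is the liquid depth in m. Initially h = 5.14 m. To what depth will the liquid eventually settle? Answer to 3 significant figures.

2.39 m

Level balance: A dh/dt = 0.0118 − 0.00764 √h. Setting dh/dt = 0:
Q_in = 0.00764 √h_ss ⇒ √h_ss = 0.0118/0.00764 = 1.5445.
h_ss = 1.5445² = 2.3855 m. (Since h₀ = 5.14 m > h_ss, the level will fall toward this value.)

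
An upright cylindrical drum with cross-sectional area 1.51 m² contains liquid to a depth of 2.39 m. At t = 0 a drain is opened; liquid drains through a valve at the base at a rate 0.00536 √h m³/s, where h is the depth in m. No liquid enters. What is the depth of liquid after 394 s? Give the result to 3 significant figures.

0.717 m

Unsteady balance on liquid volume: A dh/dt = −0.00536 √h.
This is separable: 2 d(√h)/dt = −0.00536/A, so √h = √h₀ − (0.00536/(2A)) t.
√h = √2.39 − 0.00536·394/(2·1.51) = 1.5460 − 0.69928 = 0.84668.
h = 0.84668² = 0.71686 m.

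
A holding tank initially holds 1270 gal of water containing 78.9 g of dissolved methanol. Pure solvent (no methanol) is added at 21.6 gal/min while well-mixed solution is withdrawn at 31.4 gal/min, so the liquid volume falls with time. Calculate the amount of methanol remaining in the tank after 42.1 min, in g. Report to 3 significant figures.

Let m(t) be the amount of methanol. Volume: V(t) = V₀ + (Q_in − Q_out) t = 1270 − 9.8000 t; V(42.1) = 857.42 gal.
No methanol enters, so dm/dt = −Q_out · (m/V).
Separate: dm/m = −Q_out dt/V(t) ⇒ ln(m/m₀) = −(Q_out/(Q_in−Q_out)) ln(V/V₀).
m = m₀ (V₀/V)^(Q_out/(Q_in−Q_out)) = 78.9 × (1270/857.42)^(-3.2041) = 22.409 g.

22.4 g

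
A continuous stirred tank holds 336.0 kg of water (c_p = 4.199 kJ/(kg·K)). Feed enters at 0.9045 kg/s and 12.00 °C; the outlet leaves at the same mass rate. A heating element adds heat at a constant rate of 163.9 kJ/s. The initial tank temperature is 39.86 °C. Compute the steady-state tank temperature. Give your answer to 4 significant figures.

55.15 °C

First-law balance (no shaft work): M c_p dT/dt = ṁ c_p (T_in − T) + 163.9.
At steady state dT/dt = 0 ⇒ T_ss = T_in + Q̇/(ṁ c_p) = 12.00 + 163.9/(0.9045·4.199) = 55.1543 °C.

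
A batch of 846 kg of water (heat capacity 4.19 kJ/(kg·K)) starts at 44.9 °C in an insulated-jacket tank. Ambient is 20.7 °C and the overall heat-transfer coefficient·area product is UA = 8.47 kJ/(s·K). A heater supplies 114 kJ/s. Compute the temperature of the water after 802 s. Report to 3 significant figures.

Energy balance: M c_p dT/dt = −UA(T − T_amb) + Q̇.
dT/dt = (T_ss − T)/τ with T_ss = T_amb + Q̇/UA = 20.7 + 114/8.47 = 34.159 °C, τ = M c_p/UA = 846·4.19/8.47 = 418.51 s.
This is linear first-order; T(t) = T_ss + (T₀ − T_ss) e^(−t/τ).
T(802) = 34.159 + (10.741)·0.14714 = 35.740 °C.

35.7 °C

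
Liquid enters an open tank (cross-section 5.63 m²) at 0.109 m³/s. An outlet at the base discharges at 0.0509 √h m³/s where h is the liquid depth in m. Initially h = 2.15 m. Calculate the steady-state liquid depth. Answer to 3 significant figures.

Accumulation of liquid (constant cross-section A): A dh/dt = Q_in − 0.0509 √h. At steady state dh/dt = 0:
Q_in = 0.0509 √h_ss ⇒ √h_ss = 0.109/0.0509 = 2.1415.
h_ss = 2.1415² = 4.5858 m. (Since h₀ = 2.15 m < h_ss, the level will rise toward this value.)

4.59 m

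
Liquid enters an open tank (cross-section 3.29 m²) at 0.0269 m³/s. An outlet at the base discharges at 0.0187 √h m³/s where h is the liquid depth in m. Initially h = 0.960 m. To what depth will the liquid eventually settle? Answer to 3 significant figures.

Level balance: A dh/dt = 0.0269 − 0.0187 √h. Setting dh/dt = 0:
Q_in = 0.0187 √h_ss ⇒ √h_ss = 0.0269/0.0187 = 1.4385.
h_ss = 1.4385² = 2.0693 m. (Since h₀ = 0.960 m < h_ss, the level will rise toward this value.)

2.07 m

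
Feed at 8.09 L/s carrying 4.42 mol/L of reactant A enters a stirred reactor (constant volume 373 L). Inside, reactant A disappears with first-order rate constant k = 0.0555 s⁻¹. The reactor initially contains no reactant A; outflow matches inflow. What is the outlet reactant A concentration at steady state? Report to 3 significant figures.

1.24 mol/L

V dC/dt = Q(C_in − C) − k V C.
At steady state: 0 = Q C_in − (Q + kV) C_ss, so C_ss = Q C_in/(Q + kV).
C_ss = 8.09·4.42/(8.09 + 0.0555·373) = 35.758/28.791 = 1.2420 mol/L.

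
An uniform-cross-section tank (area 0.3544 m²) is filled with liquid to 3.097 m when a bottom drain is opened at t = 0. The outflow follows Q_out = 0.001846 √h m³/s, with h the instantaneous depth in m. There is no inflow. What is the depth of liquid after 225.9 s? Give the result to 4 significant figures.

1.372 m

A dh/dt = −Q_out = −0.001846 √h.
Separate and integrate: 2(√h − √h₀) = −(0.001846/A) t.
√h = √3.097 − 0.001846·225.9/(2·0.3544) = 1.75983 − 0.588334 = 1.17150.
h = 1.17150² = 1.37240 m.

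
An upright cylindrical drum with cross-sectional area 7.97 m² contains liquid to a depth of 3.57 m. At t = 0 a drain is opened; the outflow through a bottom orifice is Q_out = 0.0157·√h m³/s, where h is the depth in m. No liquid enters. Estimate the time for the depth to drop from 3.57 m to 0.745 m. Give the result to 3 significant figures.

1040 s

Accumulation of liquid (constant cross-section A): A dh/dt = −0.0157 √h.
∫ h^(−1/2) dh = −(0.0157/A) ∫ dt, giving 2√h = 2√h₀ − (0.0157/A) t.
t = 2A(√h₀ − √h)/0.0157 = 2·7.97·(√3.57 − √0.745)/0.0157
  = 15.940 × (1.8894 − 0.86313) / 0.0157 = 1042.0 s.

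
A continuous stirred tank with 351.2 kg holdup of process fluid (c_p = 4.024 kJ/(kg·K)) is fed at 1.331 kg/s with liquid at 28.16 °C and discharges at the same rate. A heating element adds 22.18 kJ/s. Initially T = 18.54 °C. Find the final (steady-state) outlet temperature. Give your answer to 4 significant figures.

Heat balance on the well-mixed liquid: M c_p dT/dt = ṁ c_p (T_in − T) + 22.18.
At steady state dT/dt = 0 ⇒ T_ss = T_in + Q̇/(ṁ c_p) = 28.16 + 22.18/(1.331·4.024) = 32.3012 °C.

32.30 °C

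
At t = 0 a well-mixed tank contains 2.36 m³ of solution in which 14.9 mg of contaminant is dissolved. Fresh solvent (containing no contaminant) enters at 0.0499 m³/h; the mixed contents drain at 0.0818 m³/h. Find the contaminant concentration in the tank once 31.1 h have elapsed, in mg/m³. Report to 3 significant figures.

Let m(t) be the amount of contaminant. Volume: V(t) = V₀ + (Q_in − Q_out) t = 2.36 − 0.031900 t; V(31.1) = 1.3679 m³.
No contaminant enters, so dm/dt = −Q_out · (m/V).
dm/m = −Q_out dt/(V₀ − 0.031900 t); integrating gives ln(m/m₀) = −(Q_out/(Q_in−Q_out)) ln(V/V₀).
m = m₀ (V₀/V)^(Q_out/(Q_in−Q_out)) = 14.9 × (2.36/1.3679)^(-2.5643) = 3.6798 mg.
C = m/V = 3.6798/1.3679 = 2.6901 mg/m³.

2.69 mg/m³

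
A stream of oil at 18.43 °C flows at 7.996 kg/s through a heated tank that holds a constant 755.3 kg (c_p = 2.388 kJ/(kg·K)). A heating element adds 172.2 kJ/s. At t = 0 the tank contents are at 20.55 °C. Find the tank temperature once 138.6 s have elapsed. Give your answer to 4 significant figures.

M c_p dT/dt = ṁ c_p (T_in − T) + Q̇.
Rearrange: dT/dt = (T_ss − T)/τ with τ = M/ṁ = 94.4597 s and T_ss = T_in + Q̇/(ṁ c_p) = 27.4483 °C.
Solution: T(t) = T_ss + (T₀ − T_ss) e^(−t/τ).
T(138.6) = 27.4483 + (-6.89833)·e^(−138.6/94.4597) = 27.4483 + (-6.89833)·0.230549 = 25.8579 °C.

25.86 °C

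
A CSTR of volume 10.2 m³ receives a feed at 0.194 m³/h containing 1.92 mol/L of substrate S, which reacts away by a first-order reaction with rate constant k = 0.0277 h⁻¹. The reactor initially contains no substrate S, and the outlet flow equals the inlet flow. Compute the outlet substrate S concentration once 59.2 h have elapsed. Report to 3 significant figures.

V dC/dt = Q(C_in − C) − k V C.
dC/dt = (Q/V) C_in − (Q/V + k) C; effective rate a = Q/V + k = 0.019020 + 0.0277 = 0.046720 h⁻¹.
C_ss = Q C_in/(Q + kV) = 0.78163 mol/L; C(t) = C_ss + (C₀ − C_ss) e^(−a t).
C(59.2) = 0.78163 + (-0.78163)·e^(−0.046720·59.2) = 0.78163 + (-0.78163)·0.062926 = 0.73245 mol/L.

0.732 mol/L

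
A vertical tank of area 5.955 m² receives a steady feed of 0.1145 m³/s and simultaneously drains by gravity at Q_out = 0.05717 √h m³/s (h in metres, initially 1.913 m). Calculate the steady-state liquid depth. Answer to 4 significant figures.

A dh/dt = Q_in − 0.05717 √h. Steady state requires inflow = outflow:
Q_in = 0.05717 √h_ss ⇒ √h_ss = 0.1145/0.05717 = 2.00280.
h_ss = 2.00280² = 4.01120 m. (Since h₀ = 1.913 m < h_ss, the level will rise toward this value.)

4.011 m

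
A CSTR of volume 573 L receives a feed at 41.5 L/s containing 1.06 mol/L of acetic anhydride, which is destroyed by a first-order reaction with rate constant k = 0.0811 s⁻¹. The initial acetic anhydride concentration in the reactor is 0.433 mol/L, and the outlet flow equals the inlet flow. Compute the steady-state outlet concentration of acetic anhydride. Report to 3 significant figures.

V dC/dt = Q(C_in − C) − k V C.
Steady state (dC/dt = 0): C_ss = Q C_in/(Q + kV) = C_in/(1 + kV/Q).
C_ss = 41.5·1.06/(41.5 + 0.0811·573) = 43.990/87.970 = 0.50006 mol/L.

0.500 mol/L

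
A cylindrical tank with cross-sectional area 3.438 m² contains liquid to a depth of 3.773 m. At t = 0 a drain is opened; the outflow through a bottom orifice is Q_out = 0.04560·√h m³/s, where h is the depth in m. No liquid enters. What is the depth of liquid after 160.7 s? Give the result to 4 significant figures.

A dh/dt = −Q_out = −0.04560 √h.
Separate and integrate: 2(√h − √h₀) = −(0.04560/A) t.
√h = √3.773 − 0.04560·160.7/(2·3.438) = 1.94242 − 1.06572 = 0.876697.
h = 0.876697² = 0.768597 m.

0.7686 m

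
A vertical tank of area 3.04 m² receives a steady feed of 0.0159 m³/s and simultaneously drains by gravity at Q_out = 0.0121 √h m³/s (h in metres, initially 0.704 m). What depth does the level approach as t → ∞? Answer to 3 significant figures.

1.73 m

Level balance: A dh/dt = 0.0159 − 0.0121 √h. Setting dh/dt = 0:
Q_in = 0.0121 √h_ss ⇒ √h_ss = 0.0159/0.0121 = 1.3140.
h_ss = 1.3140² = 1.7267 m. (Since h₀ = 0.704 m < h_ss, the level will rise toward this value.)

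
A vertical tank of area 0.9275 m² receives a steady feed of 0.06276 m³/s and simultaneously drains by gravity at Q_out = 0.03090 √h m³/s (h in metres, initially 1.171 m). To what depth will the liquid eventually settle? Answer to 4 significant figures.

Level balance: A dh/dt = 0.06276 − 0.03090 √h. Setting dh/dt = 0:
Q_in = 0.03090 √h_ss ⇒ √h_ss = 0.06276/0.03090 = 2.03107.
h_ss = 2.03107² = 4.12524 m. (Since h₀ = 1.171 m < h_ss, the level will rise toward this value.)

4.125 m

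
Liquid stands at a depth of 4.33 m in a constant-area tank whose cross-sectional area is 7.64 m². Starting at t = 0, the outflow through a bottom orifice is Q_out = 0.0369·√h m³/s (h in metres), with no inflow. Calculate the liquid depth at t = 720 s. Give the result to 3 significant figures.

With no inflow, A dh/dt = −0.0369 √h.
This is separable: 2 d(√h)/dt = −0.0369/A, so √h = √h₀ − (0.0369/(2A)) t.
√h = √4.33 − 0.0369·720/(2·7.64) = 2.0809 − 1.7387 = 0.34212.
h = 0.34212² = 0.11705 m.

0.117 m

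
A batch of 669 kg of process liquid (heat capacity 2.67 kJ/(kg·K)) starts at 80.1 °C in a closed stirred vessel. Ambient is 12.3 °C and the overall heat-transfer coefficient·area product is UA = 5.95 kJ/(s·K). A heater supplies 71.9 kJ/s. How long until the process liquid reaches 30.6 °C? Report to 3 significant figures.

658 s

Lumped-capacitance energy balance: M c_p dT/dt = UA(T_amb − T) + Q̇.
τ = M c_p/UA = 300.21 s; T_ss = T_amb + Q̇/UA = 12.3 + 71.9/5.95 = 24.384 °C.
T(t) = T_ss + (T₀ − T_ss)e^(−t/τ); set T = 30.6:
t = −τ ln[(T − T_ss)/(T₀ − T_ss)] = −300.21 · ln(0.11157) = 658.40 s.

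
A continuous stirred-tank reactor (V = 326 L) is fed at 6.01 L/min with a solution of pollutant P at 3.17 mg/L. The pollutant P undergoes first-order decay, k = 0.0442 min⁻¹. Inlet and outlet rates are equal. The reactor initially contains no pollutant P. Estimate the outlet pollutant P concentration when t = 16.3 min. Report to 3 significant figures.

Accumulation = in − out − consumed: V dC/dt = Q C_in − Q C − k V C.
This is linear with rate a = Q/V + k = 0.062636 min⁻¹.
C_ss = Q C_in/(Q + kV) = 0.93303 mg/L; C(t) = C_ss + (C₀ − C_ss) e^(−a t).
C(16.3) = 0.93303 + (-0.93303)·e^(−0.062636·16.3) = 0.93303 + (-0.93303)·0.36025 = 0.59691 mg/L.

0.597 mg/L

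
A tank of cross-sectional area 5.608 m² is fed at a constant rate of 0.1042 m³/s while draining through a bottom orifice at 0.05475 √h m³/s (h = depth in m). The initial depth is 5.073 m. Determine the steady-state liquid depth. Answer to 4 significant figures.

3.622 m

Level balance: A dh/dt = 0.1042 − 0.05475 √h. Setting dh/dt = 0:
Q_in = 0.05475 √h_ss ⇒ √h_ss = 0.1042/0.05475 = 1.90320.
h_ss = 1.90320² = 3.62216 m. (Since h₀ = 5.073 m > h_ss, the level will fall toward this value.)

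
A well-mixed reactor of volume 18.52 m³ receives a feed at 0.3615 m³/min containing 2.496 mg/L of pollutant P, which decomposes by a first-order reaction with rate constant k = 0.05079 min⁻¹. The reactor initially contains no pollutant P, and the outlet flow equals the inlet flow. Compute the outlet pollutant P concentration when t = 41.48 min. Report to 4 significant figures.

Accumulation = in − out − consumed: V dC/dt = Q C_in − Q C − k V C.
This is linear with rate a = Q/V + k = 0.0703094 min⁻¹.
C_ss = Q C_in/(Q + kV) = 0.692944 mg/L; C(t) = C_ss + (C₀ − C_ss) e^(−a t).
C(41.48) = 0.692944 + (-0.692944)·e^(−0.0703094·41.48) = 0.692944 + (-0.692944)·0.0541263 = 0.655438 mg/L.

0.6554 mg/L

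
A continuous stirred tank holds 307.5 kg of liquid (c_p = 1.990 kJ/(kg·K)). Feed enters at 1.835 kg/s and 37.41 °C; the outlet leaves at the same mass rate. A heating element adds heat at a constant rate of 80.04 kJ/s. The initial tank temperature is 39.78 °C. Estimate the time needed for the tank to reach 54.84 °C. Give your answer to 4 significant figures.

M c_p dT/dt = ṁ c_p (T_in − T) + Q̇.
τ = M/ṁ = 167.575 s; T_ss = T_in + Q̇/(ṁ c_p) = 59.3289 °C.
T(t) = T_ss + (T₀ − T_ss) e^(−t/τ). Set T = 54.84:
e^(−t/τ) = (54.84 − 59.3289)/(39.78 − 59.3289) = 0.229623
t = −167.575 · ln(0.229623) = 246.556 s.

246.6 s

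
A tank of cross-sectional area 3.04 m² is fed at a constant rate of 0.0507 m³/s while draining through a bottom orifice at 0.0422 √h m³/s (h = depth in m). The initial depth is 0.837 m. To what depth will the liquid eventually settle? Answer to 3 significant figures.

1.44 m

A dh/dt = Q_in − 0.0422 √h. Steady state requires inflow = outflow:
Q_in = 0.0422 √h_ss ⇒ √h_ss = 0.0507/0.0422 = 1.2014.
h_ss = 1.2014² = 1.4434 m. (Since h₀ = 0.837 m < h_ss, the level will rise toward this value.)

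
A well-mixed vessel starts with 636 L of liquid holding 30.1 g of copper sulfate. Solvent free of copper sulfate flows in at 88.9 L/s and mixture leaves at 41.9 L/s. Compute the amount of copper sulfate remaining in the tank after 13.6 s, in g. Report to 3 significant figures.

Let m(t) be the amount of copper sulfate. Volume: V(t) = V₀ + (Q_in − Q_out) t = 636 + 47.000 t; V(13.6) = 1275.2 L.
No copper sulfate enters, so dm/dt = −Q_out · (m/V).
Separate: dm/m = −Q_out dt/V(t) ⇒ ln(m/m₀) = −(Q_out/(Q_in−Q_out)) ln(V/V₀).
m = m₀ (V₀/V)^(Q_out/(Q_in−Q_out)) = 30.1 × (636/1275.2)^(0.89149) = 16.189 g.

16.2 g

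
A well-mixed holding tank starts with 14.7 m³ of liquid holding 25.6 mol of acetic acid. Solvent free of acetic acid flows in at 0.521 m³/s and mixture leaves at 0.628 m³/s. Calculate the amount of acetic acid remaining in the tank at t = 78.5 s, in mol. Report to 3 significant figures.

Total volume: dV/dt = Q_in − Q_out = -0.10700 m³/s, so V(t) = 14.7 − 0.10700 t and V(78.5) = 6.3005 m³.
No acetic acid enters, so dm/dt = −Q_out · (m/V).
dm/m = −Q_out dt/(V₀ − 0.10700 t); integrating gives ln(m/m₀) = −(Q_out/(Q_in−Q_out)) ln(V/V₀).
m = m₀ (V₀/V)^(Q_out/(Q_in−Q_out)) = 25.6 × (14.7/6.3005)^(-5.8692) = 0.17731 mol.

0.177 mol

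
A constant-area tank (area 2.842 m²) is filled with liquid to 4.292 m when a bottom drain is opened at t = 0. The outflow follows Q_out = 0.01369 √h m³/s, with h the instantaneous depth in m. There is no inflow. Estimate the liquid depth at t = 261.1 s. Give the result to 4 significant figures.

2.082 m

A dh/dt = −Q_out = −0.01369 √h.
Separate and integrate: 2(√h − √h₀) = −(0.01369/A) t.
√h = √4.292 − 0.01369·261.1/(2·2.842) = 2.07171 − 0.628863 = 1.44285.
h = 1.44285² = 2.08182 m.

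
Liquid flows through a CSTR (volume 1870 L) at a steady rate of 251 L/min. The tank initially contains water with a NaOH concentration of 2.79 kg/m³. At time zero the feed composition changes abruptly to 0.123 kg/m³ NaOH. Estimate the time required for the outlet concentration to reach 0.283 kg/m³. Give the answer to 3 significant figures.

Mass balance on the solute (V constant): V dC/dt = Q(C_in − C), so τ = V/Q = 7.4502 min.
C(t) = C_in + (C₀ − C_in) e^(−t/τ). Set C = 0.283 and solve for t:
e^(−t/τ) = (C − C_in)/(C₀ − C_in) = (0.283 − 0.123)/(2.79 − 0.123) = 0.059993
t = −τ ln(…) = 7.4502 × 2.8135 = 20.961 min.

21.0 min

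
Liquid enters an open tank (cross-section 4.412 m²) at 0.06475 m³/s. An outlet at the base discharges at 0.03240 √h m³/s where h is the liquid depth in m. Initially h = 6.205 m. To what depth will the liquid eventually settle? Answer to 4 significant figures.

Level balance: A dh/dt = 0.06475 − 0.03240 √h. Setting dh/dt = 0:
Q_in = 0.03240 √h_ss ⇒ √h_ss = 0.06475/0.03240 = 1.99846.
h_ss = 1.99846² = 3.99383 m. (Since h₀ = 6.205 m > h_ss, the level will fall toward this value.)

3.994 m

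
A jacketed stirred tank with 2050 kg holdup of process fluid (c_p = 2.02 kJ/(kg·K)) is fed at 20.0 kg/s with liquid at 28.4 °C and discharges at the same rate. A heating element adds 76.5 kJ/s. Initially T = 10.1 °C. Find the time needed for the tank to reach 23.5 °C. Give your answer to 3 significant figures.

112 s

M c_p dT/dt = ṁ c_p (T_in − T) + Q̇.
τ = M/ṁ = 102.50 s; T_ss = T_in + Q̇/(ṁ c_p) = 30.294 °C.
T(t) = T_ss + (T₀ − T_ss) e^(−t/τ). Set T = 23.5:
e^(−t/τ) = (23.5 − 30.294)/(10.1 − 30.294) = 0.33642
t = −102.50 · ln(0.33642) = 111.66 s.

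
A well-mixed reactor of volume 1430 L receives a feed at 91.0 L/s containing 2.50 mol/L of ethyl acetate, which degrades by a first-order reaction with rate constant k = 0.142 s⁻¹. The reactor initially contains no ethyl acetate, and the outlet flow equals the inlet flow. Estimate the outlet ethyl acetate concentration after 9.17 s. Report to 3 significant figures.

0.656 mol/L

Species balance: V dC/dt = Q C_in − Q C − k V C.
This is linear with rate a = Q/V + k = 0.20564 s⁻¹.
C_ss = Q C_in/(Q + kV) = 0.77365 mol/L; C(t) = C_ss + (C₀ − C_ss) e^(−a t).
C(9.17) = 0.77365 + (-0.77365)·e^(−0.20564·9.17) = 0.77365 + (-0.77365)·0.15173 = 0.65627 mol/L.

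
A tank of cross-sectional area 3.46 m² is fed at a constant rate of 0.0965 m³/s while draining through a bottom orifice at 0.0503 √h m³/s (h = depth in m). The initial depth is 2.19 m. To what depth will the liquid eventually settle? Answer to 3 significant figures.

3.68 m

Unsteady balance on liquid volume: A dh/dt = Q_in − 0.0503 √h. At steady state dh/dt = 0:
Q_in = 0.0503 √h_ss ⇒ √h_ss = 0.0965/0.0503 = 1.9185.
h_ss = 1.9185² = 3.6806 m. (Since h₀ = 2.19 m < h_ss, the level will rise toward this value.)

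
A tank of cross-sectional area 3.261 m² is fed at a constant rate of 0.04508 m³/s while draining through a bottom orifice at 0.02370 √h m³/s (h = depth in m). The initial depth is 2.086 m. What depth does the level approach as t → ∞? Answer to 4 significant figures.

3.618 m

Unsteady balance on liquid volume: A dh/dt = Q_in − 0.02370 √h. At steady state dh/dt = 0:
Q_in = 0.02370 √h_ss ⇒ √h_ss = 0.04508/0.02370 = 1.90211.
h_ss = 1.90211² = 3.61802 m. (Since h₀ = 2.086 m < h_ss, the level will rise toward this value.)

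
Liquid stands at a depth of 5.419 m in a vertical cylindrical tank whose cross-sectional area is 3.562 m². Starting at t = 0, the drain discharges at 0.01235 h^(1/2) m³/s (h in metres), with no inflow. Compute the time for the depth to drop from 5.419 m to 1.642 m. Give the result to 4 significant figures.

A dh/dt = −Q_out = −0.01235 √h.
∫ h^(−1/2) dh = −(0.01235/A) ∫ dt, giving 2√h = 2√h₀ − (0.01235/A) t.
t = 2A(√h₀ − √h)/0.01235 = 2·3.562·(√5.419 − √1.642)/0.01235
  = 7.12400 × (2.32787 − 1.28141) / 0.01235 = 603.647 s.

603.6 s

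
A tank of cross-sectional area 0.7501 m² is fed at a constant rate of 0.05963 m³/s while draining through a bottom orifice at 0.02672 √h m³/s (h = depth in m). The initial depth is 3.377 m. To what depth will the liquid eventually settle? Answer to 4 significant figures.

Volume balance on the tank: A dh/dt = Q_in − 0.02672 √h. At steady state dh/dt = 0:
Q_in = 0.02672 √h_ss ⇒ √h_ss = 0.05963/0.02672 = 2.23166.
h_ss = 2.23166² = 4.98031 m. (Since h₀ = 3.377 m < h_ss, the level will rise toward this value.)

4.980 m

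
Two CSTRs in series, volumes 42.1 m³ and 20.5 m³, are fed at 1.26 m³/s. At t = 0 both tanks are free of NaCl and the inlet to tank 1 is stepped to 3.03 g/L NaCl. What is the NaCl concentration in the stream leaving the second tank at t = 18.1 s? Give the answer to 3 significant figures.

Time constants: τᵢ = Vᵢ/Q for each well-mixed tank.
τ₁ = 42.1/1.26 = 33.413 s; τ₂ = 20.5/1.26 = 16.270 s.
Solving the cascade with C₁(0)=C₂(0)=0 gives C₂(t) = C_in[1 − (τ₁ e^(−t/τ₁) − τ₂ e^(−t/τ₂))/(τ₁ − τ₂)].
At t = 18.1: e^(−t/τ₁) = 0.58175, e^(−t/τ₂) = 0.32874.
C₂ = 3.03·[1 − (33.413·0.58175 − 16.270·0.32874)/(17.143)] = 3.03·0.17812 = 0.53970 g/L.

0.540 g/L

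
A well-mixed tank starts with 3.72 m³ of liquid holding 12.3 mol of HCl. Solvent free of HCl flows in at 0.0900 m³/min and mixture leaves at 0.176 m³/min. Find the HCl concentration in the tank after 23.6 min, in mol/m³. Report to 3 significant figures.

1.45 mol/m³

Let m(t) be the amount of HCl. Volume: V(t) = V₀ + (Q_in − Q_out) t = 3.72 − 0.086000 t; V(23.6) = 1.6904 m³.
Solute balance: dm/dt = 0 − Q_out C = −Q_out m/V(t).
dm/m = −Q_out dt/(V₀ − 0.086000 t); integrating gives ln(m/m₀) = −(Q_out/(Q_in−Q_out)) ln(V/V₀).
m = m₀ (V₀/V)^(Q_out/(Q_in−Q_out)) = 12.3 × (3.72/1.6904)^(-2.0465) = 2.4483 mol.
C = m/V = 2.4483/1.6904 = 1.4484 mol/m³.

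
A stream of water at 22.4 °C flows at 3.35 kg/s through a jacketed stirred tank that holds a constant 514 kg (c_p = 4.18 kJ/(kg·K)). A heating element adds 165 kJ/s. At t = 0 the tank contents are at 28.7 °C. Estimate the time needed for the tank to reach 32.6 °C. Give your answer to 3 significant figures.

191 s

First-law balance (no shaft work): M c_p dT/dt = ṁ c_p (T_in − T) + 165.
τ = M/ṁ = 153.43 s; T_ss = T_in + Q̇/(ṁ c_p) = 34.183 °C.
T(t) = T_ss + (T₀ − T_ss) e^(−t/τ). Set T = 32.6:
e^(−t/τ) = (32.6 − 34.183)/(28.7 − 34.183) = 0.28874
t = −153.43 · ln(0.28874) = 190.60 s.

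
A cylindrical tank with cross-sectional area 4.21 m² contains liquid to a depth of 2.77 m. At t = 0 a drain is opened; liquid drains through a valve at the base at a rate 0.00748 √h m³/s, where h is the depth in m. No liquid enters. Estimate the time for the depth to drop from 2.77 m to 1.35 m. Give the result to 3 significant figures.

A dh/dt = −Q_out = −0.00748 √h.
This is separable: 2 d(√h)/dt = −0.00748/A, so √h = √h₀ − (0.00748/(2A)) t.
t = 2A(√h₀ − √h)/0.00748 = 2·4.21·(√2.77 − √1.35)/0.00748
  = 8.4200 × (1.6643 − 1.1619) / 0.00748 = 565.58 s.

566 s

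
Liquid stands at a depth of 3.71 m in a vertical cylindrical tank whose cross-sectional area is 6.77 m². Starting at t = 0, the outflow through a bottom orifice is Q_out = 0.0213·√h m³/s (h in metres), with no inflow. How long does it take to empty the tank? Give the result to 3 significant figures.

With no inflow, A dh/dt = −0.0213 √h.
This is separable: 2 d(√h)/dt = −0.0213/A, so √h = √h₀ − (0.0213/(2A)) t.
Set h = 0: 2√h₀ = (0.0213/A) t_empty ⇒ t_empty = 2A√h₀/0.0213.
t_empty = 2·6.77·√3.71/0.0213 = 13.540·1.9261/0.0213 = 1224.4 s.

1220 s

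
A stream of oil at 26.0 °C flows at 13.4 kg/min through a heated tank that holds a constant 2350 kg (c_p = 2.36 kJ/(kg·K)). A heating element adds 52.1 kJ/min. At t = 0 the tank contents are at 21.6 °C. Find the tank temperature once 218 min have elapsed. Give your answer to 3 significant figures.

Unsteady energy balance on the tank contents: M c_p dT/dt = ṁ c_p (T_in − T) + 52.1.
τ = M/ṁ = 175.37 min; T_ss = T_in + Q̇/(ṁ c_p) = 26.0 + 52.1/(13.4·2.36) = 27.647 °C.
T approaches T_ss exponentially: T(t) = T_ss + (T₀ − T_ss) e^(−t/τ).
T(218) = 27.647 + (-6.0475)·e^(−218/175.37) = 27.647 + (-6.0475)·0.28850 = 25.903 °C.

25.9 °C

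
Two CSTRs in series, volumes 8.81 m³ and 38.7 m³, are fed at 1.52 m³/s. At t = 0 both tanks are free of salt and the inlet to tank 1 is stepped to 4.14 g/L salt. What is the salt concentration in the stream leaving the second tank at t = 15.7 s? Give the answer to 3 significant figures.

1.33 g/L

Species balance on tank i: dCᵢ/dt = (Cᵢ₋₁ − Cᵢ)/τᵢ with τᵢ = Vᵢ/Q.
τ₁ = 8.81/1.52 = 5.7961 s; τ₂ = 38.7/1.52 = 25.461 s.
Solving the cascade with C₁(0)=C₂(0)=0 gives C₂(t) = C_in[1 − (τ₁ e^(−t/τ₁) − τ₂ e^(−t/τ₂))/(τ₁ − τ₂)].
At t = 15.7: e^(−t/τ₁) = 0.066621, e^(−t/τ₂) = 0.53975.
C₂ = 4.14·[1 − (5.7961·0.066621 − 25.461·0.53975)/(-19.664)] = 4.14·0.32079 = 1.3281 g/L.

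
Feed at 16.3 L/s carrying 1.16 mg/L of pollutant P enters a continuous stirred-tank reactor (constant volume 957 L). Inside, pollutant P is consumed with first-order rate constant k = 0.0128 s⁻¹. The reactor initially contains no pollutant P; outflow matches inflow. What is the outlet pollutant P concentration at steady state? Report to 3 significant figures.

Accumulation = in − out − consumed: V dC/dt = Q C_in − Q C − k V C.
At steady state: 0 = Q C_in − (Q + kV) C_ss, so C_ss = Q C_in/(Q + kV).
C_ss = 16.3·1.16/(16.3 + 0.0128·957) = 18.908/28.550 = 0.66229 mg/L.

0.662 mg/L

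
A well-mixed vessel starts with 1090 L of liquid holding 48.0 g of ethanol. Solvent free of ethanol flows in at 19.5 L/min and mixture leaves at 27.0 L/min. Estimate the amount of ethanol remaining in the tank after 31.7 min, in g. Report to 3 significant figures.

19.8 g

Total volume: dV/dt = Q_in − Q_out = -7.5000 L/min, so V(t) = 1090 − 7.5000 t and V(31.7) = 852.25 L.
Solute balance: dm/dt = 0 − Q_out C = −Q_out m/V(t).
Separate: dm/m = −Q_out dt/V(t) ⇒ ln(m/m₀) = −(Q_out/(Q_in−Q_out)) ln(V/V₀).
m = m₀ (V₀/V)^(Q_out/(Q_in−Q_out)) = 48.0 × (1090/852.25)^(-3.6000) = 19.795 g.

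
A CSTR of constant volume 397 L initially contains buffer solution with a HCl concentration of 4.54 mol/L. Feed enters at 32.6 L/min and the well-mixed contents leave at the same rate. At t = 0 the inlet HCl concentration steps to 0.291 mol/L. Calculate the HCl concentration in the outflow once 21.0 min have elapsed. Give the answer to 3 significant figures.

1.05 mol/L

Transient balance on the dissolved component: V dC/dt = Q(C_in − C).
So dC/dt = (C_in − C)/τ with τ = V/Q = 397/32.6 = 12.178 min.
Solution: C(t) = C_in + (C₀ − C_in) e^(−t/τ).
C(21.0) = 0.291 + (4.54 − 0.291)·e^(−21.0/12.178) = 0.291 + (4.2490)·0.17827 = 1.0485 mol/L.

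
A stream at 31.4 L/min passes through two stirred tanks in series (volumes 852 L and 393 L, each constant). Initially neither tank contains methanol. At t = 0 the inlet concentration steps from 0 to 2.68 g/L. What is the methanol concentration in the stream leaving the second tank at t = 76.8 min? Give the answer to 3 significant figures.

2.39 g/L

Time constants: τᵢ = Vᵢ/Q for each well-mixed tank.
τ₁ = 852/31.4 = 27.134 min; τ₂ = 393/31.4 = 12.516 min.
Tank 1: C₁ = C_in(1 − e^(−t/τ₁)). Tank 2 (τ₁ ≠ τ₂): C₂ = C_in[1 − (τ₁ e^(−t/τ₁) − τ₂ e^(−t/τ₂))/(τ₁ − τ₂)].
At t = 76.8: e^(−t/τ₁) = 0.058988, e^(−t/τ₂) = 0.0021632.
C₂ = 2.68·[1 − (27.134·0.058988 − 12.516·0.0021632)/(14.618)] = 2.68·0.89236 = 2.3915 g/L.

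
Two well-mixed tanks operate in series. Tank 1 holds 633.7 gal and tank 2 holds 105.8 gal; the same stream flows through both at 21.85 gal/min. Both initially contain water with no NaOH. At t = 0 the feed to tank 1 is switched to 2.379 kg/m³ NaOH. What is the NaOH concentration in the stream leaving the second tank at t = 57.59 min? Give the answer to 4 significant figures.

Time constants: τᵢ = Vᵢ/Q for each well-mixed tank.
τ₁ = 633.7/21.85 = 29.0023 min; τ₂ = 105.8/21.85 = 4.84211 min.
Solving the cascade with C₁(0)=C₂(0)=0 gives C₂(t) = C_in[1 − (τ₁ e^(−t/τ₁) − τ₂ e^(−t/τ₂))/(τ₁ − τ₂)].
At t = 57.59: e^(−t/τ₁) = 0.137284, e^(−t/τ₂) = 6.83409e-06.
C₂ = 2.379·[1 − (29.0023·0.137284 − 4.84211·6.83409e-06)/(24.1602)] = 2.379·0.835204 = 1.98695 kg/m³.

1.987 kg/m³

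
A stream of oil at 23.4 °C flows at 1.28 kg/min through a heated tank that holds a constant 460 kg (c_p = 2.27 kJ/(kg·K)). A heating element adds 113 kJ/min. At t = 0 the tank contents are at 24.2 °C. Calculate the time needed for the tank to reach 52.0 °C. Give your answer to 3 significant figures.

Energy balance: M c_p dT/dt = ṁ c_p (T_in − T) + 113.
τ = M/ṁ = 359.38 min; T_ss = T_in + Q̇/(ṁ c_p) = 62.290 °C.
T(t) = T_ss + (T₀ − T_ss) e^(−t/τ). Set T = 52.0:
e^(−t/τ) = (52.0 − 62.290)/(24.2 − 62.290) = 0.27016
t = −359.38 · ln(0.27016) = 470.33 min.

470 min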